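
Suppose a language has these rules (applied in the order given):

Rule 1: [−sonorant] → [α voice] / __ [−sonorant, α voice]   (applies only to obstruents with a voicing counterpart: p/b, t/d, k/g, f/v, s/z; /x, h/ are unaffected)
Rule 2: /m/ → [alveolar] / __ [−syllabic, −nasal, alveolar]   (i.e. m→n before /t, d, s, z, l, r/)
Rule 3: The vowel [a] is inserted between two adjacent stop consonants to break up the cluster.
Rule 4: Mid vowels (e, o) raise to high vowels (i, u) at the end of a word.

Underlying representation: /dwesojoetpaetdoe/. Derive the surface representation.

dwesojoetapaedadoi

Rule 1 (regressive voicing assimilation): /t/ precedes the voiced obstruent /d/, so it voices to [d] by assimilation. /dwesojoetpaetdoe/ → dwesojoetpaeddoe.
Rule 2 (nasal place assimilation): no segment meets the environment; /dwesojoetpaeddoe/ is unchanged.
Rule 3 (stop-cluster a-epenthesis): /t/ and /p/ form a stop–stop cluster, so [a] is inserted between them. /d/ and /d/ form a stop–stop cluster, so [a] is inserted between them. /dwesojoetpaeddoe/ → dwesojoetapaedadoe.
Rule 4 (final vowel raising): /e/ is a mid vowel in word-final position, so it raises to [i]. /dwesojoetapaedadoe/ → dwesojoetapaedadoi.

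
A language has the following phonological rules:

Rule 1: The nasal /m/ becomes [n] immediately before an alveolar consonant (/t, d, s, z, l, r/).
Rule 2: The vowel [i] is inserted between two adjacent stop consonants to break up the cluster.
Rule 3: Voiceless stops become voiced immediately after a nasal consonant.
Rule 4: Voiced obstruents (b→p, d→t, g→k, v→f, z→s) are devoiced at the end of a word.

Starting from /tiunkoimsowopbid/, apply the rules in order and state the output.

Rule 1 (nasal place assimilation): /m/ precedes the alveolar consonant /s/, so it assimilates in place to [n]. /tiunkoimsowopbid/ → tiunkoinsowopbid.
Rule 2 (stop-cluster i-epenthesis): /p/ and /b/ form a stop–stop cluster, so [i] is inserted between them. /tiunkoinsowopbid/ → tiunkoinsowopibid.
Rule 3 (post-nasal voicing): /k/ is a voiceless stop immediately after the nasal /n/, so it voices to [g]. /tiunkoinsowopibid/ → tiungoinsowopibid.
Rule 4 (final devoicing): /d/ is a voiced obstruent in word-final position, so it devoices to [t]. /tiungoinsowopibid/ → tiungoinsowopibit.

tiungoinsowopibit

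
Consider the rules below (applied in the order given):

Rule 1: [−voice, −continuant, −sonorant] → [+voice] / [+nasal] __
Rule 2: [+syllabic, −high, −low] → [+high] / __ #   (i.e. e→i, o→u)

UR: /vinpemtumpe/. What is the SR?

vinbemdumbi

Rule 1 (post-nasal voicing): /p/ is a voiceless stop immediately after the nasal /n/, so it voices to [b]. /t/ is a voiceless stop immediately after the nasal /m/, so it voices to [d]. /p/ is a voiceless stop immediately after the nasal /m/, so it voices to [b]. /vinpemtumpe/ → vinbemdumbe.
Rule 2 (final vowel raising): /e/ is a mid vowel in word-final position, so it raises to [i]. /vinbemdumbe/ → vinbemdumbi.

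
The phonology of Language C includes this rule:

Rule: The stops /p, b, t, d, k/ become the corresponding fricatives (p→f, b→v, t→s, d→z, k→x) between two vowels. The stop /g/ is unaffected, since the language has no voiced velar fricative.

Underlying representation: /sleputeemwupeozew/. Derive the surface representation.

/p/ is a stop between vowels /e/ and /u/, so it spirantizes to the fricative [f].
/t/ is a stop between vowels /u/ and /e/, so it spirantizes to the fricative [s].
/p/ is a stop between vowels /u/ and /e/, so it spirantizes to the fricative [f].
Surface form: [slefuseemwufeozew].

slefuseemwufeozew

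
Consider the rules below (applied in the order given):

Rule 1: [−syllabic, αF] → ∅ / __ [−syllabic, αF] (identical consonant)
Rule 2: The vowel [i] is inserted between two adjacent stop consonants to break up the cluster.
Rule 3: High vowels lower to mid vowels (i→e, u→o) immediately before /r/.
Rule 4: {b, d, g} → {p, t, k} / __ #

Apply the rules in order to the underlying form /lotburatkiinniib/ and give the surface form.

lotiboratikiiniip

Rule 1 (degemination): /nn/ is a geminate; the first /n/ deletes. /lotburatkiinniib/ → lotburatkiiniib.
Rule 2 (stop-cluster i-epenthesis): /t/ and /b/ form a stop–stop cluster, so [i] is inserted between them. /t/ and /k/ form a stop–stop cluster, so [i] is inserted between them. /lotburatkiiniib/ → lotiburatikiiniib.
Rule 3 (pre-rhotic lowering): /u/ is a high vowel immediately before /r/, so it lowers to [o]. /lotiburatikiiniib/ → lotiboratikiiniib.
Rule 4 (final devoicing): /b/ is a voiced stop in word-final position, so it devoices to [p]. /lotiboratikiiniib/ → lotiboratikiiniip.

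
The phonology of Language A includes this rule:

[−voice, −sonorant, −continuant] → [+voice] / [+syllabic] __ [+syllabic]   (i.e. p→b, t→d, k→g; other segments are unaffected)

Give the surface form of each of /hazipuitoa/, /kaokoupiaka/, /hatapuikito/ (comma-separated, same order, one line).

hazibuidoa, kaogoubiaga, hadabuigido

/hazipuitoa/: /p/ is a voiceless stop between vowels /i/ and /u/, so it voices to [b]. /t/ is a voiceless stop between vowels /i/ and /o/, so it voices to [d]. → [hazibuidoa].
/kaokoupiaka/: /k/ is a voiceless stop between vowels /o/ and /o/, so it voices to [g]. /p/ is a voiceless stop between vowels /u/ and /i/, so it voices to [b]. /k/ is a voiceless stop between vowels /a/ and /a/, so it voices to [g]. → [kaogoubiaga].
/hatapuikito/: /t/ is a voiceless stop between vowels /a/ and /a/, so it voices to [d]. /p/ is a voiceless stop between vowels /a/ and /u/, so it voices to [b]. /k/ is a voiceless stop between vowels /i/ and /i/, so it voices to [g]. /t/ is a voiceless stop between vowels /i/ and /o/, so it voices to [d]. → [hadabuigido].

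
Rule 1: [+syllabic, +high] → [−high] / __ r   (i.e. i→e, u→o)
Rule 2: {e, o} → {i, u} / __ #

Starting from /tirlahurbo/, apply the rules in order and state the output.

Rule 1 (pre-rhotic lowering): /i/ is a high vowel immediately before /r/, so it lowers to [e]. /u/ is a high vowel immediately before /r/, so it lowers to [o]. /tirlahurbo/ → terlahorbo.
Rule 2 (final vowel raising): /o/ is a mid vowel in word-final position, so it raises to [u]. /terlahorbo/ → terlahorbu.

terlahorbu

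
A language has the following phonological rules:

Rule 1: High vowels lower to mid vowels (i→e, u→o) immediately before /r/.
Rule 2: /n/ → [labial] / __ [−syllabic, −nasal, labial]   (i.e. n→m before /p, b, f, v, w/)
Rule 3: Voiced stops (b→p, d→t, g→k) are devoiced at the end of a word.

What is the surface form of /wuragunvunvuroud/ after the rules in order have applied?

woragumvumvorout

Rule 1 (pre-rhotic lowering): /u/ is a high vowel immediately before /r/, so it lowers to [o]. /u/ is a high vowel immediately before /r/, so it lowers to [o]. /wuragunvunvuroud/ → woragunvunvoroud.
Rule 2 (nasal place assimilation): /n/ precedes the labial consonant /v/, so it assimilates in place to [m]. /n/ precedes the labial consonant /v/, so it assimilates in place to [m]. /woragunvunvoroud/ → woragumvumvoroud.
Rule 3 (final devoicing): /d/ is a voiced stop in word-final position, so it devoices to [t]. /woragumvumvoroud/ → woragumvumvorout.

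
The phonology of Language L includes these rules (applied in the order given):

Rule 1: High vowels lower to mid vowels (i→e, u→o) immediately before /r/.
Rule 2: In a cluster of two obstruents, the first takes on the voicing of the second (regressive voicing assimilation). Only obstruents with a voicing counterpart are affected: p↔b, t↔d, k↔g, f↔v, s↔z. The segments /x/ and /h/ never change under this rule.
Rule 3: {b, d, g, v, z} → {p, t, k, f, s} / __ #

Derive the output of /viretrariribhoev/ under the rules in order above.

Rule 1 (pre-rhotic lowering): /i/ is a high vowel immediately before /r/, so it lowers to [e]. /i/ is a high vowel immediately before /r/, so it lowers to [e]. /viretrariribhoev/ → veretrareribhoev.
Rule 2 (regressive voicing assimilation): /b/ precedes the voiceless obstruent /h/, so it devoices to [p] by assimilation. /veretrareribhoev/ → veretrareriphoev.
Rule 3 (final devoicing): /v/ is a voiced obstruent in word-final position, so it devoices to [f]. /veretrareriphoev/ → veretrareriphoef.

veretrareriphoef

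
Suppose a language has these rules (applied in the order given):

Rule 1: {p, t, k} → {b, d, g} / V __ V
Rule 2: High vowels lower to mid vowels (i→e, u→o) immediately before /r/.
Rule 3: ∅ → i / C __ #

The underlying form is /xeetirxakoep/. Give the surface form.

Rule 1 (intervocalic voicing): /t/ is a voiceless stop between vowels /e/ and /i/, so it voices to [d]. /k/ is a voiceless stop between vowels /a/ and /o/, so it voices to [g]. /xeetirxakoep/ → xeedirxagoep.
Rule 2 (pre-rhotic lowering): /i/ is a high vowel immediately before /r/, so it lowers to [e]. /xeedirxagoep/ → xeederxagoep.
Rule 3 (final i-epenthesis): the form ends in the consonant /p/, so [i] is inserted word-finally. /xeederxagoep/ → xeederxagoepi.

xeederxagoepi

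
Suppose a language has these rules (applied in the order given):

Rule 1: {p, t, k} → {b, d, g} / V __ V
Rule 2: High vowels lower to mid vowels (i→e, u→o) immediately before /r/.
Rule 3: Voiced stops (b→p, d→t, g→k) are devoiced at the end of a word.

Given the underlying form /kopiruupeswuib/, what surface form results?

koberuubeswuip

Rule 1 (intervocalic voicing): /p/ is a voiceless stop between vowels /o/ and /i/, so it voices to [b]. /p/ is a voiceless stop between vowels /u/ and /e/, so it voices to [b]. /kopiruupeswuib/ → kobiruubeswuib.
Rule 2 (pre-rhotic lowering): /i/ is a high vowel immediately before /r/, so it lowers to [e]. /kobiruubeswuib/ → koberuubeswuib.
Rule 3 (final devoicing): /b/ is a voiced stop in word-final position, so it devoices to [p]. /koberuubeswuib/ → koberuubeswuip.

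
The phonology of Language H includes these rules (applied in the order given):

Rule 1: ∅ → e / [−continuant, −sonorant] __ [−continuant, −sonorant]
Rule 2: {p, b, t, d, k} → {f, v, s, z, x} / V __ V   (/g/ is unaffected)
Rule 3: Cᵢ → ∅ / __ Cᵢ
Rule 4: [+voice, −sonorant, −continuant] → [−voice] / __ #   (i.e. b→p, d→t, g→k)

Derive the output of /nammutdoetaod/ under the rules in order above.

namusezoesaot

Rule 1 (stop-cluster e-epenthesis): /t/ and /d/ form a stop–stop cluster, so [e] is inserted between them. /nammutdoetaod/ → nammutedoetaod.
Rule 2 (intervocalic spirantization): /t/ is a stop between vowels /u/ and /e/, so it spirantizes to the fricative [s]. /d/ is a stop between vowels /e/ and /o/, so it spirantizes to the fricative [z]. /t/ is a stop between vowels /e/ and /a/, so it spirantizes to the fricative [s]. /nammutedoetaod/ → nammusezoesaod.
Rule 3 (degemination): /mm/ is a geminate; the first /m/ deletes. /nammusezoesaod/ → namusezoesaod.
Rule 4 (final devoicing): /d/ is a voiced stop in word-final position, so it devoices to [t]. /namusezoesaod/ → namusezoesaot.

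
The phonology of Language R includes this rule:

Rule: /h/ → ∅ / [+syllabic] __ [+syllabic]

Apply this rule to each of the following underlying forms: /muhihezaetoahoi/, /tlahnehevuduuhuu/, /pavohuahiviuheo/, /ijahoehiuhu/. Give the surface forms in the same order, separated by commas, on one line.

muiezaetoaoi, tlahneevuduuuu, pavouaiviueo, ijaoeiuu

/muhihezaetoahoi/: /h/ occurs between vowels /u/ and /i/, so it deletes. /h/ occurs between vowels /i/ and /e/, so it deletes. /h/ occurs between vowels /a/ and /o/, so it deletes. → [muiezaetoaoi].
/tlahnehevuduuhuu/: /h/ occurs between vowels /e/ and /e/, so it deletes. /h/ occurs between vowels /u/ and /u/, so it deletes. → [tlahneevuduuuu].
/pavohuahiviuheo/: /h/ occurs between vowels /o/ and /u/, so it deletes. /h/ occurs between vowels /a/ and /i/, so it deletes. /h/ occurs between vowels /u/ and /e/, so it deletes. → [pavouaiviueo].
/ijahoehiuhu/: /h/ occurs between vowels /a/ and /o/, so it deletes. /h/ occurs between vowels /e/ and /i/, so it deletes. /h/ occurs between vowels /u/ and /u/, so it deletes. → [ijaoeiuu].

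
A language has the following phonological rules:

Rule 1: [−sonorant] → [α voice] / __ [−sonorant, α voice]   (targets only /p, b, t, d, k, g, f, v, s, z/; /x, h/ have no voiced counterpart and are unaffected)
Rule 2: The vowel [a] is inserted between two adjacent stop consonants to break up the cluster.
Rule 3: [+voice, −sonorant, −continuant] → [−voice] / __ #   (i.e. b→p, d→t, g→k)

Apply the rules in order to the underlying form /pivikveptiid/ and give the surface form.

pivigvepatiit

Rule 1 (regressive voicing assimilation): /k/ precedes the voiced obstruent /v/, so it voices to [g] by assimilation. /pivikveptiid/ → pivigveptiid.
Rule 2 (stop-cluster a-epenthesis): /p/ and /t/ form a stop–stop cluster, so [a] is inserted between them. /pivigveptiid/ → pivigvepatiid.
Rule 3 (final devoicing): /d/ is a voiced stop in word-final position, so it devoices to [t]. /pivigvepatiid/ → pivigvepatiit.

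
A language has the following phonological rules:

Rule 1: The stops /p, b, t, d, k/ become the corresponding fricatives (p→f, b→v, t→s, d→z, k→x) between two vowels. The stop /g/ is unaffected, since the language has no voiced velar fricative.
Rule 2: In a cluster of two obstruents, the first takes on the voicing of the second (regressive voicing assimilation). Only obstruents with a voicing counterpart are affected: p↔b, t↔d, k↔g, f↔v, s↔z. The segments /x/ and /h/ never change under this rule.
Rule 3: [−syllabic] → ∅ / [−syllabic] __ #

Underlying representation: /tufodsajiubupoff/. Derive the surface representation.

tufotsajiuvufof

Rule 1 (intervocalic spirantization): /b/ is a stop between vowels /u/ and /u/, so it spirantizes to the fricative [v]. /p/ is a stop between vowels /u/ and /o/, so it spirantizes to the fricative [f]. /tufodsajiubupoff/ → tufodsajiuvufoff.
Rule 2 (regressive voicing assimilation): /d/ precedes the voiceless obstruent /s/, so it devoices to [t] by assimilation. /tufodsajiuvufoff/ → tufotsajiuvufoff.
Rule 3 (final cluster simplification): /f/ is the second consonant of a word-final cluster /ff/, so it deletes. /tufotsajiuvufoff/ → tufotsajiuvufof.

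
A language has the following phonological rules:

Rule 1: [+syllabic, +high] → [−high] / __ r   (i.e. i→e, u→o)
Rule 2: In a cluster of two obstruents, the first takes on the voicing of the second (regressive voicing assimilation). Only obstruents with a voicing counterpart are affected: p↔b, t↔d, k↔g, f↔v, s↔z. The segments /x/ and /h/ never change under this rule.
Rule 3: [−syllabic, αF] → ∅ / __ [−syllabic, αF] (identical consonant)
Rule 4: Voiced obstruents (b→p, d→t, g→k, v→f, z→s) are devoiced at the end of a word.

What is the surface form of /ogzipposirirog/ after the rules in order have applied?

Rule 1 (pre-rhotic lowering): /i/ is a high vowel immediately before /r/, so it lowers to [e]. /i/ is a high vowel immediately before /r/, so it lowers to [e]. /ogzipposirirog/ → ogzipposererog.
Rule 2 (regressive voicing assimilation): no segment meets the environment; /ogzipposererog/ is unchanged.
Rule 3 (degemination): /pp/ is a geminate; the first /p/ deletes. /ogzipposererog/ → ogziposererog.
Rule 4 (final devoicing): /g/ is a voiced obstruent in word-final position, so it devoices to [k]. /ogziposererog/ → ogziposererok.

ogziposererok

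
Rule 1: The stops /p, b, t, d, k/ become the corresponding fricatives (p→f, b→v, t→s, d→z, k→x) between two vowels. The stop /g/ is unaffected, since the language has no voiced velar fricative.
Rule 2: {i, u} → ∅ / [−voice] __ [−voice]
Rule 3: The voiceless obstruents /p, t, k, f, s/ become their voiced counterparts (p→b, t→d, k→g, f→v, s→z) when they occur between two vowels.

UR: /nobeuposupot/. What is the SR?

noveuvosfot

Rule 1 (intervocalic spirantization): /b/ is a stop between vowels /o/ and /e/, so it spirantizes to the fricative [v]. /p/ is a stop between vowels /u/ and /o/, so it spirantizes to the fricative [f]. /p/ is a stop between vowels /u/ and /o/, so it spirantizes to the fricative [f]. /nobeuposupot/ → noveufosufot.
Rule 2 (high vowel syncope): /u/ is a high vowel flanked by voiceless consonants /s/ and /f/, so it deletes. /noveufosufot/ → noveufosfot.
Rule 3 (intervocalic voicing): /f/ is a voiceless obstruent between vowels /u/ and /o/, so it voices to [v]. /noveufosfot/ → noveuvosfot.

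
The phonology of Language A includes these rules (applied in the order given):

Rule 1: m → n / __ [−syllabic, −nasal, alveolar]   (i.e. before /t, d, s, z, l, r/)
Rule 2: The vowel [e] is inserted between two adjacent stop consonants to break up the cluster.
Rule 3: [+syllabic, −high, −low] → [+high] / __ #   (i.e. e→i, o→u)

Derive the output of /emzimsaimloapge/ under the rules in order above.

Rule 1 (nasal place assimilation): /m/ precedes the alveolar consonant /z/, so it assimilates in place to [n]. /m/ precedes the alveolar consonant /s/, so it assimilates in place to [n]. /m/ precedes the alveolar consonant /l/, so it assimilates in place to [n]. /emzimsaimloapge/ → enzinsainloapge.
Rule 2 (stop-cluster e-epenthesis): /p/ and /g/ form a stop–stop cluster, so [e] is inserted between them. /enzinsainloapge/ → enzinsainloapege.
Rule 3 (final vowel raising): /e/ is a mid vowel in word-final position, so it raises to [i]. /enzinsainloapege/ → enzinsainloapegi.

enzinsainloapegi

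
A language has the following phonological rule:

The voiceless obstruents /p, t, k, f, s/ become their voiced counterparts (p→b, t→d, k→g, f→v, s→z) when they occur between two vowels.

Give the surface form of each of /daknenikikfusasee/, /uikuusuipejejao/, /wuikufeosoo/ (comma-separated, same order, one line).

daknenigikfuzazee, uiguuzuibejejao, wuiguveozoo

/daknenikikfusasee/: /k/ is a voiceless obstruent between vowels /i/ and /i/, so it voices to [g]. /s/ is a voiceless obstruent between vowels /u/ and /a/, so it voices to [z]. /s/ is a voiceless obstruent between vowels /a/ and /e/, so it voices to [z]. → [daknenigikfuzazee].
/uikuusuipejejao/: /k/ is a voiceless obstruent between vowels /i/ and /u/, so it voices to [g]. /s/ is a voiceless obstruent between vowels /u/ and /u/, so it voices to [z]. /p/ is a voiceless obstruent between vowels /i/ and /e/, so it voices to [b]. → [uiguuzuibejejao].
/wuikufeosoo/: /k/ is a voiceless obstruent between vowels /i/ and /u/, so it voices to [g]. /f/ is a voiceless obstruent between vowels /u/ and /e/, so it voices to [v]. /s/ is a voiceless obstruent between vowels /o/ and /o/, so it voices to [z]. → [wuiguveozoo].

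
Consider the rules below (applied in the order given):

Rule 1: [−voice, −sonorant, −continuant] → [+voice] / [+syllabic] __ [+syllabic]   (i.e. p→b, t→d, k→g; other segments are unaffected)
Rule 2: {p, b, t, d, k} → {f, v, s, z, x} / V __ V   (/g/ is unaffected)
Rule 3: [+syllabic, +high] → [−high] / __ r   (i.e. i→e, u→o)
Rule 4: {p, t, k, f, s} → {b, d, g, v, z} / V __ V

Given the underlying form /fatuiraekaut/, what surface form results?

Rule 1 (intervocalic voicing): /t/ is a voiceless stop between vowels /a/ and /u/, so it voices to [d]. /k/ is a voiceless stop between vowels /e/ and /a/, so it voices to [g]. /fatuiraekaut/ → faduiraegaut.
Rule 2 (intervocalic spirantization): /d/ is a stop between vowels /a/ and /u/, so it spirantizes to the fricative [z]. /faduiraegaut/ → fazuiraegaut.
Rule 3 (pre-rhotic lowering): /i/ is a high vowel immediately before /r/, so it lowers to [e]. /fazuiraegaut/ → fazueraegaut.
Rule 4 (intervocalic voicing): no segment meets the environment; /fazueraegaut/ is unchanged.

fazueraegaut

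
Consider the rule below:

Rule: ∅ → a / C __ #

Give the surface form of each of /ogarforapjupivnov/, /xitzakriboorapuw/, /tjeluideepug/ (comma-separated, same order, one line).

ogarforapjupivnova, xitzakriboorapuwa, tjeluideepuga

/ogarforapjupivnov/: the form ends in the consonant /v/, so [a] is inserted word-finally. → [ogarforapjupivnova].
/xitzakriboorapuw/: the form ends in the consonant /w/, so [a] is inserted word-finally. → [xitzakriboorapuwa].
/tjeluideepug/: the form ends in the consonant /g/, so [a] is inserted word-finally. → [tjeluideepuga].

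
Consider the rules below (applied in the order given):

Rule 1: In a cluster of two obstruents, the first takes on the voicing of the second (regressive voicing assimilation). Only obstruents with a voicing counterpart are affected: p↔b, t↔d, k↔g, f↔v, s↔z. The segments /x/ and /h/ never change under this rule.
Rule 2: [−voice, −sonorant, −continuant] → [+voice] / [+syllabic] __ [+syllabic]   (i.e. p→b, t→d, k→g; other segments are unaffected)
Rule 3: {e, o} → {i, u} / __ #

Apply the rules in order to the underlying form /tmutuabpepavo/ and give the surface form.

Rule 1 (regressive voicing assimilation): /b/ precedes the voiceless obstruent /p/, so it devoices to [p] by assimilation. /tmutuabpepavo/ → tmutuappepavo.
Rule 2 (intervocalic voicing): /t/ is a voiceless stop between vowels /u/ and /u/, so it voices to [d]. /p/ is a voiceless stop between vowels /e/ and /a/, so it voices to [b]. /tmutuappepavo/ → tmuduappebavo.
Rule 3 (final vowel raising): /o/ is a mid vowel in word-final position, so it raises to [u]. /tmuduappebavo/ → tmuduappebavu.

tmuduappebavu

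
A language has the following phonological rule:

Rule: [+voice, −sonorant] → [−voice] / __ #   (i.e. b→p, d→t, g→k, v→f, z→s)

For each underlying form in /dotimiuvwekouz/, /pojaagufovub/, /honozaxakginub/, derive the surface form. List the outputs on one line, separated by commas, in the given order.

/dotimiuvwekouz/: /z/ is a voiced obstruent in word-final position, so it devoices to [s]. → [dotimiuvwekous].
/pojaagufovub/: /b/ is a voiced obstruent in word-final position, so it devoices to [p]. → [pojaagufovup].
/honozaxakginub/: /b/ is a voiced obstruent in word-final position, so it devoices to [p]. → [honozaxakginup].

dotimiuvwekous, pojaagufovup, honozaxakginup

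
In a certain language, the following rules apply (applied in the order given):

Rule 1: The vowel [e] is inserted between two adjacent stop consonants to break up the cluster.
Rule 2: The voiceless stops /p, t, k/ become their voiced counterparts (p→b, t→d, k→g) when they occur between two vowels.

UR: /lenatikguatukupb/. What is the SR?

lenadigeguadugubeb

Rule 1 (stop-cluster e-epenthesis): /k/ and /g/ form a stop–stop cluster, so [e] is inserted between them. /p/ and /b/ form a stop–stop cluster, so [e] is inserted between them. /lenatikguatukupb/ → lenatikeguatukupeb.
Rule 2 (intervocalic voicing): /t/ is a voiceless stop between vowels /a/ and /i/, so it voices to [d]. /k/ is a voiceless stop between vowels /i/ and /e/, so it voices to [g]. /t/ is a voiceless stop between vowels /a/ and /u/, so it voices to [d]. /k/ is a voiceless stop between vowels /u/ and /u/, so it voices to [g]. /p/ is a voiceless stop between vowels /u/ and /e/, so it voices to [b]. /lenatikeguatukupeb/ → lenadigeguadugubeb.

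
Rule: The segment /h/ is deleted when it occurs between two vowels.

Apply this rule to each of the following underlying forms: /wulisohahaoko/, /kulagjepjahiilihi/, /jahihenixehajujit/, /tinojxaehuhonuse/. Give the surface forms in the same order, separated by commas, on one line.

wulisoaaoko, kulagjepjaiilii, jaienixeajujit, tinojxaeuonuse

/wulisohahaoko/: /h/ occurs between vowels /o/ and /a/, so it deletes. /h/ occurs between vowels /a/ and /a/, so it deletes. → [wulisoaaoko].
/kulagjepjahiilihi/: /h/ occurs between vowels /a/ and /i/, so it deletes. /h/ occurs between vowels /i/ and /i/, so it deletes. → [kulagjepjaiilii].
/jahihenixehajujit/: /h/ occurs between vowels /a/ and /i/, so it deletes. /h/ occurs between vowels /i/ and /e/, so it deletes. /h/ occurs between vowels /e/ and /a/, so it deletes. → [jaienixeajujit].
/tinojxaehuhonuse/: /h/ occurs between vowels /e/ and /u/, so it deletes. /h/ occurs between vowels /u/ and /o/, so it deletes. → [tinojxaeuonuse].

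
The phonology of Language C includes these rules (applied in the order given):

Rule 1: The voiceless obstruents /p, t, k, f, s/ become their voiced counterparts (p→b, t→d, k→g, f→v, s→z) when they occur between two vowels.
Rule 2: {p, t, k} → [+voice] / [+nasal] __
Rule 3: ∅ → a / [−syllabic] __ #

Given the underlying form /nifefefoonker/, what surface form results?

Rule 1 (intervocalic voicing): /f/ is a voiceless obstruent between vowels /i/ and /e/, so it voices to [v]. /f/ is a voiceless obstruent between vowels /e/ and /e/, so it voices to [v]. /f/ is a voiceless obstruent between vowels /e/ and /o/, so it voices to [v]. /nifefefoonker/ → nivevevoonker.
Rule 2 (post-nasal voicing): /k/ is a voiceless stop immediately after the nasal /n/, so it voices to [g]. /nivevevoonker/ → nivevevoonger.
Rule 3 (final a-epenthesis): the form ends in the consonant /r/, so [a] is inserted word-finally. /nivevevoonger/ → nivevevoongera.

nivevevoongera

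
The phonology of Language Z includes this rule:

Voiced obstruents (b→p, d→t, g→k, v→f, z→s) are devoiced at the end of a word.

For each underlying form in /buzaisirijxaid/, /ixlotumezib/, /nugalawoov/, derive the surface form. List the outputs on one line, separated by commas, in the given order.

buzaisirijxait, ixlotumezip, nugalawoof

/buzaisirijxaid/: /d/ is a voiced obstruent in word-final position, so it devoices to [t]. → [buzaisirijxait].
/ixlotumezib/: /b/ is a voiced obstruent in word-final position, so it devoices to [p]. → [ixlotumezip].
/nugalawoov/: /v/ is a voiced obstruent in word-final position, so it devoices to [f]. → [nugalawoof].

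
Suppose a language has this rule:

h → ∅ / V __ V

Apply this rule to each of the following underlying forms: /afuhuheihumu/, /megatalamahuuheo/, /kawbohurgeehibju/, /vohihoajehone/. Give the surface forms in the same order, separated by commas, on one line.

/afuhuheihumu/: /h/ occurs between vowels /u/ and /u/, so it deletes. /h/ occurs between vowels /u/ and /e/, so it deletes. /h/ occurs between vowels /i/ and /u/, so it deletes. → [afuueiumu].
/megatalamahuuheo/: /h/ occurs between vowels /a/ and /u/, so it deletes. /h/ occurs between vowels /u/ and /e/, so it deletes. → [megatalamauueo].
/kawbohurgeehibju/: /h/ occurs between vowels /o/ and /u/, so it deletes. /h/ occurs between vowels /e/ and /i/, so it deletes. → [kawbourgeeibju].
/vohihoajehone/: /h/ occurs between vowels /o/ and /i/, so it deletes. /h/ occurs between vowels /i/ and /o/, so it deletes. /h/ occurs between vowels /e/ and /o/, so it deletes. → [voioajeone].

afuueiumu, megatalamauueo, kawbourgeeibju, voioajeone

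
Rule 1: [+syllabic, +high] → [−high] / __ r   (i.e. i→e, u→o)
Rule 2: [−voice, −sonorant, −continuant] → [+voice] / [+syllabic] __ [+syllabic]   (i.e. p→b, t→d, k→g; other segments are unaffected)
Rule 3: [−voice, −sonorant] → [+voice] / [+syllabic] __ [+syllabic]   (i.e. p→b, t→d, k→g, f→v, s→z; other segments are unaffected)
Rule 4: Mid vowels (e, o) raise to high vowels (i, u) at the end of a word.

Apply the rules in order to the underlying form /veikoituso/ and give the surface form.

veigoiduzu

Rule 1 (pre-rhotic lowering): no segment meets the environment; /veikoituso/ is unchanged.
Rule 2 (intervocalic voicing): /k/ is a voiceless stop between vowels /i/ and /o/, so it voices to [g]. /t/ is a voiceless stop between vowels /i/ and /u/, so it voices to [d]. /veikoituso/ → veigoiduso.
Rule 3 (intervocalic voicing): /s/ is a voiceless obstruent between vowels /u/ and /o/, so it voices to [z]. /veigoiduso/ → veigoiduzo.
Rule 4 (final vowel raising): /o/ is a mid vowel in word-final position, so it raises to [u]. /veigoiduzo/ → veigoiduzu.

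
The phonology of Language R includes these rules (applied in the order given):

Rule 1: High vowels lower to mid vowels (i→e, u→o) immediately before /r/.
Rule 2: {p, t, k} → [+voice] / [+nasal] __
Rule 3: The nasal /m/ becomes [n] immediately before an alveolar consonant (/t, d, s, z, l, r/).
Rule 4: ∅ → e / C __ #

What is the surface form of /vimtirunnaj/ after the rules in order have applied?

vinderunnaje

Rule 1 (pre-rhotic lowering): /i/ is a high vowel immediately before /r/, so it lowers to [e]. /vimtirunnaj/ → vimterunnaj.
Rule 2 (post-nasal voicing): /t/ is a voiceless stop immediately after the nasal /m/, so it voices to [d]. /vimterunnaj/ → vimderunnaj.
Rule 3 (nasal place assimilation): /m/ precedes the alveolar consonant /d/, so it assimilates in place to [n]. /vimderunnaj/ → vinderunnaj.
Rule 4 (final e-epenthesis): the form ends in the consonant /j/, so [e] is inserted word-finally. /vinderunnaj/ → vinderunnaje.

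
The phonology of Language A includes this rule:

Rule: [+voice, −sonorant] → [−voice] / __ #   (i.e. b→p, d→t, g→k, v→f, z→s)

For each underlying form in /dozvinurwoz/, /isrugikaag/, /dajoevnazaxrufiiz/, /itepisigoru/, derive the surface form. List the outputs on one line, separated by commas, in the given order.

dozvinurwos, isrugikaak, dajoevnazaxrufiis, itepisigoru

/dozvinurwoz/: /z/ is a voiced obstruent in word-final position, so it devoices to [s]. → [dozvinurwos].
/isrugikaag/: /g/ is a voiced obstruent in word-final position, so it devoices to [k]. → [isrugikaak].
/dajoevnazaxrufiiz/: /z/ is a voiced obstruent in word-final position, so it devoices to [s]. → [dajoevnazaxrufiis].
/itepisigoru/: the rule's environment is not met; surfaces unchanged as [itepisigoru].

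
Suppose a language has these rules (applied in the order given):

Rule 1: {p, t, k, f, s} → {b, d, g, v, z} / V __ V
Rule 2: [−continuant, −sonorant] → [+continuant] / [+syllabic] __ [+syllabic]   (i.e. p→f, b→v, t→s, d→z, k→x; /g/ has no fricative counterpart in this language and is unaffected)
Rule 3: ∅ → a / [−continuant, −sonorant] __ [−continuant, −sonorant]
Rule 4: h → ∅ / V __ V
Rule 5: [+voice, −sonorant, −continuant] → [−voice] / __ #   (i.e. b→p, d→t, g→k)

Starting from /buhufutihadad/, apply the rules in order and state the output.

buuvuziazat

Rule 1 (intervocalic voicing): /f/ is a voiceless obstruent between vowels /u/ and /u/, so it voices to [v]. /t/ is a voiceless obstruent between vowels /u/ and /i/, so it voices to [d]. /buhufutihadad/ → buhuvudihadad.
Rule 2 (intervocalic spirantization): /d/ is a stop between vowels /u/ and /i/, so it spirantizes to the fricative [z]. /d/ is a stop between vowels /a/ and /a/, so it spirantizes to the fricative [z]. /buhuvudihadad/ → buhuvuzihazad.
Rule 3 (stop-cluster a-epenthesis): no segment meets the environment; /buhuvuzihazad/ is unchanged.
Rule 4 (intervocalic h-deletion): /h/ occurs between vowels /u/ and /u/, so it deletes. /h/ occurs between vowels /i/ and /a/, so it deletes. /buhuvuzihazad/ → buuvuziazad.
Rule 5 (final devoicing): /d/ is a voiced stop in word-final position, so it devoices to [t]. /buuvuziazad/ → buuvuziazat.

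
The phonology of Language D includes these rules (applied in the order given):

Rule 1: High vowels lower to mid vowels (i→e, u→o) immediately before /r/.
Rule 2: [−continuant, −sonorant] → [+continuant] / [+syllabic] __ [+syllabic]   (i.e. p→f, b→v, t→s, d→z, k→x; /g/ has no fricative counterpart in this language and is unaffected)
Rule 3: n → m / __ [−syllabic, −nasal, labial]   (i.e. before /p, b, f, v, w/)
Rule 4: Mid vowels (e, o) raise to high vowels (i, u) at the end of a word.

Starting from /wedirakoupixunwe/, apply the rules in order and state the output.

Rule 1 (pre-rhotic lowering): /i/ is a high vowel immediately before /r/, so it lowers to [e]. /wedirakoupixunwe/ → wederakoupixunwe.
Rule 2 (intervocalic spirantization): /d/ is a stop between vowels /e/ and /e/, so it spirantizes to the fricative [z]. /k/ is a stop between vowels /a/ and /o/, so it spirantizes to the fricative [x]. /p/ is a stop between vowels /u/ and /i/, so it spirantizes to the fricative [f]. /wederakoupixunwe/ → wezeraxoufixunwe.
Rule 3 (nasal place assimilation): /n/ precedes the labial consonant /w/, so it assimilates in place to [m]. /wezeraxoufixunwe/ → wezeraxoufixumwe.
Rule 4 (final vowel raising): /e/ is a mid vowel in word-final position, so it raises to [i]. /wezeraxoufixumwe/ → wezeraxoufixumwi.

wezeraxoufixumwi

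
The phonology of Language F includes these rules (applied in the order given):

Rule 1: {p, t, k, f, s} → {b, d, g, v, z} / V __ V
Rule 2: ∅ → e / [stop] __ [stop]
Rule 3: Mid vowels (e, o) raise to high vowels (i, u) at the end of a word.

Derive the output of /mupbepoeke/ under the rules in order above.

mupebeboegi

Rule 1 (intervocalic voicing): /p/ is a voiceless obstruent between vowels /e/ and /o/, so it voices to [b]. /k/ is a voiceless obstruent between vowels /e/ and /e/, so it voices to [g]. /mupbepoeke/ → mupbeboege.
Rule 2 (stop-cluster e-epenthesis): /p/ and /b/ form a stop–stop cluster, so [e] is inserted between them. /mupbeboege/ → mupebeboege.
Rule 3 (final vowel raising): /e/ is a mid vowel in word-final position, so it raises to [i]. /mupebeboege/ → mupebeboegi.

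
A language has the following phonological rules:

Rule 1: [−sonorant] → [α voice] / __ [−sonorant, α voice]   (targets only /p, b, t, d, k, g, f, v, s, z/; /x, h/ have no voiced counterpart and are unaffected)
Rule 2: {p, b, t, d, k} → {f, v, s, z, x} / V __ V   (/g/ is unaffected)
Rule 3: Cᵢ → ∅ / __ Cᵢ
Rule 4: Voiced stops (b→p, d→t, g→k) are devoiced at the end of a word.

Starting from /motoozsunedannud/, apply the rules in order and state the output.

mosoosunezanut

Rule 1 (regressive voicing assimilation): /z/ precedes the voiceless obstruent /s/, so it devoices to [s] by assimilation. /motoozsunedannud/ → motoossunedannud.
Rule 2 (intervocalic spirantization): /t/ is a stop between vowels /o/ and /o/, so it spirantizes to the fricative [s]. /d/ is a stop between vowels /e/ and /a/, so it spirantizes to the fricative [z]. /motoossunedannud/ → mosoossunezannud.
Rule 3 (degemination): /ss/ is a geminate; the first /s/ deletes. /nn/ is a geminate; the first /n/ deletes. /mosoossunezannud/ → mosoosunezanud.
Rule 4 (final devoicing): /d/ is a voiced stop in word-final position, so it devoices to [t]. /mosoosunezanud/ → mosoosunezanut.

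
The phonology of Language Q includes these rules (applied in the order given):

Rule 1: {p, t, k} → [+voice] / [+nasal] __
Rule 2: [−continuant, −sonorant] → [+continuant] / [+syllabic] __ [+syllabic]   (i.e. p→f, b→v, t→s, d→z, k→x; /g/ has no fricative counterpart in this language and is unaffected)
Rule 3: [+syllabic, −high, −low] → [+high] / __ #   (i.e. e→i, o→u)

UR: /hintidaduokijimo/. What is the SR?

hindizazuoxijimu

Rule 1 (post-nasal voicing): /t/ is a voiceless stop immediately after the nasal /n/, so it voices to [d]. /hintidaduokijimo/ → hindidaduokijimo.
Rule 2 (intervocalic spirantization): /d/ is a stop between vowels /i/ and /a/, so it spirantizes to the fricative [z]. /d/ is a stop between vowels /a/ and /u/, so it spirantizes to the fricative [z]. /k/ is a stop between vowels /o/ and /i/, so it spirantizes to the fricative [x]. /hindidaduokijimo/ → hindizazuoxijimo.
Rule 3 (final vowel raising): /o/ is a mid vowel in word-final position, so it raises to [u]. /hindizazuoxijimo/ → hindizazuoxijimu.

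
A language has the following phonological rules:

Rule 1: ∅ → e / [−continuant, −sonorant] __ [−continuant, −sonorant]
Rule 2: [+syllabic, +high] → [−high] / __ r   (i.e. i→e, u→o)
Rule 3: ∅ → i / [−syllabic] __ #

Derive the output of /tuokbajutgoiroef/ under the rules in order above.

Rule 1 (stop-cluster e-epenthesis): /k/ and /b/ form a stop–stop cluster, so [e] is inserted between them. /t/ and /g/ form a stop–stop cluster, so [e] is inserted between them. /tuokbajutgoiroef/ → tuokebajutegoiroef.
Rule 2 (pre-rhotic lowering): /i/ is a high vowel immediately before /r/, so it lowers to [e]. /tuokebajutegoiroef/ → tuokebajutegoeroef.
Rule 3 (final i-epenthesis): the form ends in the consonant /f/, so [i] is inserted word-finally. /tuokebajutegoeroef/ → tuokebajutegoeroefi.

tuokebajutegoeroefi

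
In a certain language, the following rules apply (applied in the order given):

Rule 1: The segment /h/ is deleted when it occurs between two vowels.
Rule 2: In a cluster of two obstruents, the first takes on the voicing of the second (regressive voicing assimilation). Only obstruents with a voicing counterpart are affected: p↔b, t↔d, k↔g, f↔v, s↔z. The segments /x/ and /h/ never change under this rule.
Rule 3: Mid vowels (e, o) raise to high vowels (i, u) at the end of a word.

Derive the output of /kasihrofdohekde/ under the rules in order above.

Rule 1 (intervocalic h-deletion): /h/ occurs between vowels /o/ and /e/, so it deletes. /kasihrofdohekde/ → kasihrofdoekde.
Rule 2 (regressive voicing assimilation): /f/ precedes the voiced obstruent /d/, so it voices to [v] by assimilation. /k/ precedes the voiced obstruent /d/, so it voices to [g] by assimilation. /kasihrofdoekde/ → kasihrovdoegde.
Rule 3 (final vowel raising): /e/ is a mid vowel in word-final position, so it raises to [i]. /kasihrovdoegde/ → kasihrovdoegdi.

kasihrovdoegdi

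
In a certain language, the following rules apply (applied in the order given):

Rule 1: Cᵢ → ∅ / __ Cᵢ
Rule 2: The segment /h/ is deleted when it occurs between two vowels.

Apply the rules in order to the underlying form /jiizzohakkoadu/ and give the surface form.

Rule 1 (degemination): /zz/ is a geminate; the first /z/ deletes. /kk/ is a geminate; the first /k/ deletes. /jiizzohakkoadu/ → jiizohakoadu.
Rule 2 (intervocalic h-deletion): /h/ occurs between vowels /o/ and /a/, so it deletes. /jiizohakoadu/ → jiizoakoadu.

jiizoakoadu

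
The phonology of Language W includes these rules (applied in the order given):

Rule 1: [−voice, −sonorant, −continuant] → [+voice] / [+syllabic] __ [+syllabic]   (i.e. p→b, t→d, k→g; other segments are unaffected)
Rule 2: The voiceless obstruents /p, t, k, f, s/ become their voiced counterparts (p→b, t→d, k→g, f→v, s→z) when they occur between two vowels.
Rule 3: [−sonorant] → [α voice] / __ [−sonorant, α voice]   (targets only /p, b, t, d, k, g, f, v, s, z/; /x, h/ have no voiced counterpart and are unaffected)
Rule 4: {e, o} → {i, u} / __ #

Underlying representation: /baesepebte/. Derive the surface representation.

baezebepti

Rule 1 (intervocalic voicing): /p/ is a voiceless stop between vowels /e/ and /e/, so it voices to [b]. /baesepebte/ → baesebebte.
Rule 2 (intervocalic voicing): /s/ is a voiceless obstruent between vowels /e/ and /e/, so it voices to [z]. /baesebebte/ → baezebebte.
Rule 3 (regressive voicing assimilation): /b/ precedes the voiceless obstruent /t/, so it devoices to [p] by assimilation. /baezebebte/ → baezebepte.
Rule 4 (final vowel raising): /e/ is a mid vowel in word-final position, so it raises to [i]. /baezebepte/ → baezebepti.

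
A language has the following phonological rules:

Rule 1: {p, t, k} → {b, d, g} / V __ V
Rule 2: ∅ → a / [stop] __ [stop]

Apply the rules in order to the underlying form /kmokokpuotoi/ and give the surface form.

kmogokapuodoi

Rule 1 (intervocalic voicing): /k/ is a voiceless stop between vowels /o/ and /o/, so it voices to [g]. /t/ is a voiceless stop between vowels /o/ and /o/, so it voices to [d]. /kmokokpuotoi/ → kmogokpuodoi.
Rule 2 (stop-cluster a-epenthesis): /k/ and /p/ form a stop–stop cluster, so [a] is inserted between them. /kmogokpuodoi/ → kmogokapuodoi.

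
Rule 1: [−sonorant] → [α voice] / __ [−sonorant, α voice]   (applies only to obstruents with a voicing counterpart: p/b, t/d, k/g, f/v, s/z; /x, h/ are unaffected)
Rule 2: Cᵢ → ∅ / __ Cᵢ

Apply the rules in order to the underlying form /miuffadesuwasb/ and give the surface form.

miufadesuwazb

Rule 1 (regressive voicing assimilation): /s/ precedes the voiced obstruent /b/, so it voices to [z] by assimilation. /miuffadesuwasb/ → miuffadesuwazb.
Rule 2 (degemination): /ff/ is a geminate; the first /f/ deletes. /miuffadesuwazb/ → miufadesuwazb.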